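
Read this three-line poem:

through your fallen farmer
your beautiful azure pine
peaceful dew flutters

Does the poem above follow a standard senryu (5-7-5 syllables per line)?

No

Line 1: "through your fallen farmer": 1+1+2+2 = 6 (expected 5)
Line 2: "your beautiful azure pine": 1+3+2+1 = 7 ✓
Line 3: "peaceful dew flutters": 2+1+2 = 5 ✓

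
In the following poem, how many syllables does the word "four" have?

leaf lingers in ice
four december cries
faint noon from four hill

"four" has 1 syllable.

1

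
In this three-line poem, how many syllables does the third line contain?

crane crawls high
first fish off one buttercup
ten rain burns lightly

5

The third line: ten (1), rain (1), burns (1), lightly (2) → 5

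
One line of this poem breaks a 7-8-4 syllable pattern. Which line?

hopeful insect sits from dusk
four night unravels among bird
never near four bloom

Line 1: hopeful (2), insect (2), sits (1), from (1), dusk (1) → 7 ✓
Line 2: four (1), night (1), unravels (3), among (2), bird (1) → 8 ✓
Line 3: never (2), near (1), four (1), bloom (1) → 5 (expected 4)

The third line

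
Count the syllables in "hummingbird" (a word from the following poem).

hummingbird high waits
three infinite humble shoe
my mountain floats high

3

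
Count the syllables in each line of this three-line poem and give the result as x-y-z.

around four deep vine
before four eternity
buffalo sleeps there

Line 1: around (2), four (1), deep (1), vine (1) → 5
Line 2: before (2), four (1), eternity (4) → 7
Line 3: buffalo (3), sleeps (1), there (1) → 5

5-7-5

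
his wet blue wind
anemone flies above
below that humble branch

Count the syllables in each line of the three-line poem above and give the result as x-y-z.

4-7-6

Line 1: "his wet blue wind": 1+1+1+1 = 4
Line 2: "anemone flies above": 4+1+2 = 7
Line 3: "below that humble branch": 2+1+2+1 = 6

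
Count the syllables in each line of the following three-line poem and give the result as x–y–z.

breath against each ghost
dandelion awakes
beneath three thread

5–6–4

Line 1: breath(1) + against(2) + each(1) + ghost(1) = 5
Line 2: dandelion(4) + awakes(2) = 6
Line 3: beneath(2) + three(1) + thread(1) = 4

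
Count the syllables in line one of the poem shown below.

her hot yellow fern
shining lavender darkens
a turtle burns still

5

Line one: her (1), hot (1), yellow (2), fern (1) → 5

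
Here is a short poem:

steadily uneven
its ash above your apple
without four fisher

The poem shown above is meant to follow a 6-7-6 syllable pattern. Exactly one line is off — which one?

The third line

Line 1: steadily(3) + uneven(3) = 6 ✓
Line 2: its(1) + ash(1) + above(2) + your(1) + apple(2) = 7 ✓
Line 3: without(2) + four(1) + fisher(2) = 5 (expected 6)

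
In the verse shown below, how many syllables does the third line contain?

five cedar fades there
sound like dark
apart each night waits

5

The third line: "apart each night waits": 2+1+1+1 = 5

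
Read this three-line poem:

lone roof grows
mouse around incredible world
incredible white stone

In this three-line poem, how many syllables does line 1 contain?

Line 1: lone (1), roof (1), grows (1) → 3

3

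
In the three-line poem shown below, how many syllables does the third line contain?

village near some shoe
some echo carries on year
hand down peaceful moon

The third line: "hand down peaceful moon": 1+1+2+1 = 5

5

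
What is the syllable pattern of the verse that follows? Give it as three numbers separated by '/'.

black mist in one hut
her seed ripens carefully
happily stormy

Line 1: black (1), mist (1), in (1), one (1), hut (1) → 5
Line 2: her (1), seed (1), ripens (2), carefully (3) → 7
Line 3: happily (3), stormy (2) → 5

5/7/5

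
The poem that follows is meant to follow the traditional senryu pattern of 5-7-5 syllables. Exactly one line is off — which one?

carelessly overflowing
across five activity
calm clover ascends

The first line

Line 1: carelessly(3) + overflowing(4) = 7 (expected 5)
Line 2: across(2) + five(1) + activity(4) = 7 ✓
Line 3: calm(1) + clover(2) + ascends(2) = 5 ✓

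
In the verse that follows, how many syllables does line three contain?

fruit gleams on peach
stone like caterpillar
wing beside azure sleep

6

Line three: wing(1) + beside(2) + azure(2) + sleep(1) = 6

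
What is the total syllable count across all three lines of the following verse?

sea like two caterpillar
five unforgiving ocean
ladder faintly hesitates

21

Line 1: "sea like two caterpillar": 1+1+1+4 = 7
Line 2: "five unforgiving ocean": 1+4+2 = 7
Line 3: "ladder faintly hesitates": 2+2+3 = 7
Total: 7 + 7 + 7 = 21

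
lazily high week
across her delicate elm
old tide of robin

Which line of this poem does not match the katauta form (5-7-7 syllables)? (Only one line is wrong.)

The third line

Line 1: lazily(3) + high(1) + week(1) = 5 ✓
Line 2: across(2) + her(1) + delicate(3) + elm(1) = 7 ✓
Line 3: old(1) + tide(1) + of(1) + robin(2) = 5 (expected 7)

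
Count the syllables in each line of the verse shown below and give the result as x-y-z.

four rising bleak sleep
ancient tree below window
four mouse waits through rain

5-7-5

Line 1: four(1) + rising(2) + bleak(1) + sleep(1) = 5
Line 2: ancient(2) + tree(1) + below(2) + window(2) = 7
Line 3: four(1) + mouse(1) + waits(1) + through(1) + rain(1) = 5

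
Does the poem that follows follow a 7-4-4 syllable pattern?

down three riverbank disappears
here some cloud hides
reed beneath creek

Line 1: "down three riverbank disappears": 1+1+3+3 = 8 (expected 7)
Line 2: "here some cloud hides": 1+1+1+1 = 4 ✓
Line 3: "reed beneath creek": 1+2+1 = 4 ✓

No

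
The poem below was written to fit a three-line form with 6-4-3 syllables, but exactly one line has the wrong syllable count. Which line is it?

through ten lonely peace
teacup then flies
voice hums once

Line 1

Line 1: through (1), ten (1), lonely (2), peace (1) → 5 (expected 6)
Line 2: teacup (2), then (1), flies (1) → 4 ✓
Line 3: voice (1), hums (1), once (1) → 3 ✓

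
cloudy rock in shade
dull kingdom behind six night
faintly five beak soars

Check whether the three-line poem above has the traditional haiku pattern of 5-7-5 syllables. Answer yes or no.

Line 1: cloudy (2), rock (1), in (1), shade (1) → 5 ✓
Line 2: dull (1), kingdom (2), behind (2), six (1), night (1) → 7 ✓
Line 3: faintly (2), five (1), beak (1), soars (1) → 5 ✓

Yes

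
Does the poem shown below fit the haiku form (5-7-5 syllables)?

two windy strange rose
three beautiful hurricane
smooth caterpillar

Line 1: two(1) + windy(2) + strange(1) + rose(1) = 5 ✓
Line 2: three(1) + beautiful(3) + hurricane(3) = 7 ✓
Line 3: smooth(1) + caterpillar(4) = 5 ✓

Yes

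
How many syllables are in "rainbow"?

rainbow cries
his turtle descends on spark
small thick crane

2

"rainbow" has 2 syllables.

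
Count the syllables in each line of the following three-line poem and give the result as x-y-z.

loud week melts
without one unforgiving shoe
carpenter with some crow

3-8-6

Line 1: "loud week melts": 1+1+1 = 3
Line 2: "without one unforgiving shoe": 2+1+4+1 = 8
Line 3: "carpenter with some crow": 3+1+1+1 = 6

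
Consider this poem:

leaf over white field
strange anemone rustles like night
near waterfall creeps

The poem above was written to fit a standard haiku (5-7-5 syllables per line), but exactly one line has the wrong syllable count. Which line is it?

The second line

Line 1: leaf (1), over (2), white (1), field (1) → 5 ✓
Line 2: strange (1), anemone (4), rustles (2), like (1), night (1) → 9 (expected 7)
Line 3: near (1), waterfall (3), creeps (1) → 5 ✓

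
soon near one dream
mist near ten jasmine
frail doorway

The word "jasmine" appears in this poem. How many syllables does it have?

2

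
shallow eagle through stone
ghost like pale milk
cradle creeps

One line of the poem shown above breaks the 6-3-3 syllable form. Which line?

Line 2

Line 1: "shallow eagle through stone": 2+2+1+1 = 6 ✓
Line 2: "ghost like pale milk": 1+1+1+1 = 4 (expected 3)
Line 3: "cradle creeps": 2+1 = 3 ✓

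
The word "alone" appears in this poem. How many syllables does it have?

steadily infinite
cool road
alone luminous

2

"alone" has 2 syllables.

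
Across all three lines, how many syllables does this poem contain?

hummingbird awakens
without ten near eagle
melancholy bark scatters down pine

21

Line 1: hummingbird(3) + awakens(3) = 6
Line 2: without(2) + ten(1) + near(1) + eagle(2) = 6
Line 3: melancholy(4) + bark(1) + scatters(2) + down(1) + pine(1) = 9
Total: 6 + 6 + 9 = 21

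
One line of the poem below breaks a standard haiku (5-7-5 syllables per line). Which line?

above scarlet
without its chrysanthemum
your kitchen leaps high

Line 1

Line 1: "above scarlet": 2+2 = 4 (expected 5)
Line 2: "without its chrysanthemum": 2+1+4 = 7 ✓
Line 3: "your kitchen leaps high": 1+2+1+1 = 5 ✓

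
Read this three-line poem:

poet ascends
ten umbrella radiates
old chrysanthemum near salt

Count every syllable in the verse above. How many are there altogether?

18

Line 1: "poet ascends": 2+2 = 4
Line 2: "ten umbrella radiates": 1+3+3 = 7
Line 3: "old chrysanthemum near salt": 1+4+1+1 = 7
Total: 4 + 7 + 7 = 18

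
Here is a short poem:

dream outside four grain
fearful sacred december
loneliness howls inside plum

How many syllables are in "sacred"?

2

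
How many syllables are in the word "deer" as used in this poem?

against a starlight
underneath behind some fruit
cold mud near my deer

1

"deer" has 1 syllable.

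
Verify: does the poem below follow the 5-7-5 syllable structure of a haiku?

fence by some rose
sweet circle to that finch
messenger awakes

No

Line 1: fence(1) + by(1) + some(1) + rose(1) = 4 (expected 5)
Line 2: sweet(1) + circle(2) + to(1) + that(1) + finch(1) = 6 (expected 7)
Line 3: messenger(3) + awakes(2) = 5 ✓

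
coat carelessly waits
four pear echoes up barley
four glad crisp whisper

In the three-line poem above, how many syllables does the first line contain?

The first line: coat(1) + carelessly(3) + waits(1) = 5

5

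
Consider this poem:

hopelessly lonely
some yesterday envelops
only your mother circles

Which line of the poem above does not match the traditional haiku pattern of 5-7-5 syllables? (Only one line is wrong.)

Line 1: "hopelessly lonely": 3+2 = 5 ✓
Line 2: "some yesterday envelops": 1+3+3 = 7 ✓
Line 3: "only your mother circles": 2+1+2+2 = 7 (expected 5)

Line 3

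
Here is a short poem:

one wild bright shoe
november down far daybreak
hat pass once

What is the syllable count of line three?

Line three: hat (1), pass (1), once (1) → 3

3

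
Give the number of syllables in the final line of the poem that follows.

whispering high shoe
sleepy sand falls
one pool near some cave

5

The final line: one (1), pool (1), near (1), some (1), cave (1) → 5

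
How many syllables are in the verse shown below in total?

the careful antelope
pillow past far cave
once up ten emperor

17

Line 1: the(1) + careful(2) + antelope(3) = 6
Line 2: pillow(2) + past(1) + far(1) + cave(1) = 5
Line 3: once(1) + up(1) + ten(1) + emperor(3) = 6
Total: 6 + 5 + 6 = 17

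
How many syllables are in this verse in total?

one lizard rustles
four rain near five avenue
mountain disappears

17

Line 1: one (1), lizard (2), rustles (2) → 5
Line 2: four (1), rain (1), near (1), five (1), avenue (3) → 7
Line 3: mountain (2), disappears (3) → 5
Total: 5 + 7 + 5 = 17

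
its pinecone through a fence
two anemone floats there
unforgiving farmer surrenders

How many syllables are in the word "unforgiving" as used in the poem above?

"unforgiving" has 4 syllables.

4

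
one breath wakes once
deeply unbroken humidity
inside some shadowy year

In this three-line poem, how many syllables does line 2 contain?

Line 2: deeply(2) + unbroken(3) + humidity(4) = 9

9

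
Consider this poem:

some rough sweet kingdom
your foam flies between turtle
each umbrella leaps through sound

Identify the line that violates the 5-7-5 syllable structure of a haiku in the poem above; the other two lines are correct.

Line 1: "some rough sweet kingdom": 1+1+1+2 = 5 ✓
Line 2: "your foam flies between turtle": 1+1+1+2+2 = 7 ✓
Line 3: "each umbrella leaps through sound": 1+3+1+1+1 = 7 (expected 5)

Line 3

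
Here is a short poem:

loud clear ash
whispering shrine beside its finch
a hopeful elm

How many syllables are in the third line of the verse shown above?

The third line: "a hopeful elm": 1+2+1 = 4

4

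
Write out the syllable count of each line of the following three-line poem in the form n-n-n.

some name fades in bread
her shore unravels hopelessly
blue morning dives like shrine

Line 1: "some name fades in bread": 1+1+1+1+1 = 5
Line 2: "her shore unravels hopelessly": 1+1+3+3 = 8
Line 3: "blue morning dives like shrine": 1+2+1+1+1 = 6

5-8-6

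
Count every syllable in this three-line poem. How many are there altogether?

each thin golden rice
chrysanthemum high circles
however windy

17

Line 1: "each thin golden rice": 1+1+2+1 = 5
Line 2: "chrysanthemum high circles": 4+1+2 = 7
Line 3: "however windy": 3+2 = 5
Total: 5 + 7 + 5 = 17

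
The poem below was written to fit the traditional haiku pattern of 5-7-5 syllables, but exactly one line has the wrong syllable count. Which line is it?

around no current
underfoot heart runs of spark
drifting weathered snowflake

The third line

Line 1: around (2), no (1), current (2) → 5 ✓
Line 2: underfoot (3), heart (1), runs (1), of (1), spark (1) → 7 ✓
Line 3: drifting (2), weathered (2), snowflake (2) → 6 (expected 5)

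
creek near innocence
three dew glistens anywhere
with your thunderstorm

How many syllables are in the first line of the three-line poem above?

The first line: "creek near innocence": 1+1+3 = 5

5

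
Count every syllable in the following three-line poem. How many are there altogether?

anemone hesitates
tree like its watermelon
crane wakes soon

Line 1: anemone(4) + hesitates(3) = 7
Line 2: tree(1) + like(1) + its(1) + watermelon(4) = 7
Line 3: crane(1) + wakes(1) + soon(1) = 3
Total: 7 + 7 + 3 = 17

17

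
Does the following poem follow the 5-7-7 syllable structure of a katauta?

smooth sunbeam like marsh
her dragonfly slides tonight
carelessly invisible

Yes

Line 1: "smooth sunbeam like marsh": 1+2+1+1 = 5 ✓
Line 2: "her dragonfly slides tonight": 1+3+1+2 = 7 ✓
Line 3: "carelessly invisible": 3+4 = 7 ✓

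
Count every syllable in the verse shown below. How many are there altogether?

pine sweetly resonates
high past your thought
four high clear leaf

Line 1: pine (1), sweetly (2), resonates (3) → 6
Line 2: high (1), past (1), your (1), thought (1) → 4
Line 3: four (1), high (1), clear (1), leaf (1) → 4
Total: 6 + 4 + 4 = 14

14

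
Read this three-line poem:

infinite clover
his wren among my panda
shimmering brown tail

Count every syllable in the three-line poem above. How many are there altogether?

Line 1: "infinite clover": 3+2 = 5
Line 2: "his wren among my panda": 1+1+2+1+2 = 7
Line 3: "shimmering brown tail": 3+1+1 = 5
Total: 5 + 7 + 5 = 17

17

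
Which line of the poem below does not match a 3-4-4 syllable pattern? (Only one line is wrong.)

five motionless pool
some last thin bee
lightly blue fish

Line 1

Line 1: "five motionless pool": 1+3+1 = 5 (expected 3)
Line 2: "some last thin bee": 1+1+1+1 = 4 ✓
Line 3: "lightly blue fish": 2+1+1 = 4 ✓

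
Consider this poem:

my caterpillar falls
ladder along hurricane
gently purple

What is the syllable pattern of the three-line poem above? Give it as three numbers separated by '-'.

6-7-4

Line 1: my(1) + caterpillar(4) + falls(1) = 6
Line 2: ladder(2) + along(2) + hurricane(3) = 7
Line 3: gently(2) + purple(2) = 4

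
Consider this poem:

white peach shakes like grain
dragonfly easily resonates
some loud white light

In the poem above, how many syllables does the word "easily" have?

3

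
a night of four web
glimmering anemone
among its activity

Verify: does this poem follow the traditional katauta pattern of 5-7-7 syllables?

Yes

Line 1: a (1), night (1), of (1), four (1), web (1) → 5 ✓
Line 2: glimmering (3), anemone (4) → 7 ✓
Line 3: among (2), its (1), activity (4) → 7 ✓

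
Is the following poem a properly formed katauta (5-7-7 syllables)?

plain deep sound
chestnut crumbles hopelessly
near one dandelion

No

Line 1: plain (1), deep (1), sound (1) → 3 (expected 5)
Line 2: chestnut (2), crumbles (2), hopelessly (3) → 7 ✓
Line 3: near (1), one (1), dandelion (4) → 6 (expected 7)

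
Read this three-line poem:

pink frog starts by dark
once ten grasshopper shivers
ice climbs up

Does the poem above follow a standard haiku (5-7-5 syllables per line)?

Line 1: "pink frog starts by dark": 1+1+1+1+1 = 5 ✓
Line 2: "once ten grasshopper shivers": 1+1+3+2 = 7 ✓
Line 3: "ice climbs up": 1+1+1 = 3 (expected 5)

No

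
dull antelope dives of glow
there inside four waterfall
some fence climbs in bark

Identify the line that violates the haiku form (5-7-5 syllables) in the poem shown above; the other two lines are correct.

Line 1: "dull antelope dives of glow": 1+3+1+1+1 = 7 (expected 5)
Line 2: "there inside four waterfall": 1+2+1+3 = 7 ✓
Line 3: "some fence climbs in bark": 1+1+1+1+1 = 5 ✓

Line 1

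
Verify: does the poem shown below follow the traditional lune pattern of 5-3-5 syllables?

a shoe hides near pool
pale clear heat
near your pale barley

Line 1: a (1), shoe (1), hides (1), near (1), pool (1) → 5 ✓
Line 2: pale (1), clear (1), heat (1) → 3 ✓
Line 3: near (1), your (1), pale (1), barley (2) → 5 ✓

Yes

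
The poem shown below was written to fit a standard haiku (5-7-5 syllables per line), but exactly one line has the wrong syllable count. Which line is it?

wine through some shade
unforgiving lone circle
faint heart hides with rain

Line 1

Line 1: "wine through some shade": 1+1+1+1 = 4 (expected 5)
Line 2: "unforgiving lone circle": 4+1+2 = 7 ✓
Line 3: "faint heart hides with rain": 1+1+1+1+1 = 5 ✓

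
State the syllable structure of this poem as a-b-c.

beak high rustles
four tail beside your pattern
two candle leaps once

Line 1: beak(1) + high(1) + rustles(2) = 4
Line 2: four(1) + tail(1) + beside(2) + your(1) + pattern(2) = 7
Line 3: two(1) + candle(2) + leaps(1) + once(1) = 5

4-7-5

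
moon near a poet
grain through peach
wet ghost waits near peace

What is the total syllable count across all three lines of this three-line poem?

Line 1: moon (1), near (1), a (1), poet (2) → 5
Line 2: grain (1), through (1), peach (1) → 3
Line 3: wet (1), ghost (1), waits (1), near (1), peace (1) → 5
Total: 5 + 3 + 5 = 13

13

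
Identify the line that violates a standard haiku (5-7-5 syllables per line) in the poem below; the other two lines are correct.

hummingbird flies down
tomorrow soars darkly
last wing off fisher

Line 2

Line 1: "hummingbird flies down": 3+1+1 = 5 ✓
Line 2: "tomorrow soars darkly": 3+1+2 = 6 (expected 7)
Line 3: "last wing off fisher": 1+1+1+2 = 5 ✓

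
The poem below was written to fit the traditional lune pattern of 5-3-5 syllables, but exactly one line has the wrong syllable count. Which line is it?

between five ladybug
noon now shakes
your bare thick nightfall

Line 1: between (2), five (1), ladybug (3) → 6 (expected 5)
Line 2: noon (1), now (1), shakes (1) → 3 ✓
Line 3: your (1), bare (1), thick (1), nightfall (2) → 5 ✓

The first line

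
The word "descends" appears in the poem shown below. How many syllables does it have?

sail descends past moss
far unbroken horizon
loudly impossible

"descends" has 2 syllables.

2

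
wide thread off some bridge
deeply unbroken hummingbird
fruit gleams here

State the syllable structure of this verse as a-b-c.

Line 1: wide(1) + thread(1) + off(1) + some(1) + bridge(1) = 5
Line 2: deeply(2) + unbroken(3) + hummingbird(3) = 8
Line 3: fruit(1) + gleams(1) + here(1) = 3

5-8-3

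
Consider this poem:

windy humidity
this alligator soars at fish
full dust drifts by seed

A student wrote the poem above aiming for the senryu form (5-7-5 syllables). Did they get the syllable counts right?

No

Line 1: windy(2) + humidity(4) = 6 (expected 5)
Line 2: this(1) + alligator(4) + soars(1) + at(1) + fish(1) = 8 (expected 7)
Line 3: full(1) + dust(1) + drifts(1) + by(1) + seed(1) = 5 ✓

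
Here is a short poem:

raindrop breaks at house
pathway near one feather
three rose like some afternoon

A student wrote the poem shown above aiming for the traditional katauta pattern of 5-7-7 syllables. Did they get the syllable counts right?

Line 1: raindrop(2) + breaks(1) + at(1) + house(1) = 5 ✓
Line 2: pathway(2) + near(1) + one(1) + feather(2) = 6 (expected 7)
Line 3: three(1) + rose(1) + like(1) + some(1) + afternoon(3) = 7 ✓

No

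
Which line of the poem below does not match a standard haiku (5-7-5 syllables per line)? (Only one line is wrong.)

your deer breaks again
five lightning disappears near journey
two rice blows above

Line 1: your(1) + deer(1) + breaks(1) + again(2) = 5 ✓
Line 2: five(1) + lightning(2) + disappears(3) + near(1) + journey(2) = 9 (expected 7)
Line 3: two(1) + rice(1) + blows(1) + above(2) = 5 ✓

Line 2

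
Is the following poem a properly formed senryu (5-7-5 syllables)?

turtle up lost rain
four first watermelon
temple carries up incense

Line 1: turtle(2) + up(1) + lost(1) + rain(1) = 5 ✓
Line 2: four(1) + first(1) + watermelon(4) = 6 (expected 7)
Line 3: temple(2) + carries(2) + up(1) + incense(2) = 7 (expected 5)

No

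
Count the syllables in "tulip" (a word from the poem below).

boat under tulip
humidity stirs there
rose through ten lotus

2

"tulip" has 2 syllables.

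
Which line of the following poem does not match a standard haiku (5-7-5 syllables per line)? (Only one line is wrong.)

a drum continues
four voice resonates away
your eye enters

Line 1: "a drum continues": 1+1+3 = 5 ✓
Line 2: "four voice resonates away": 1+1+3+2 = 7 ✓
Line 3: "your eye enters": 1+1+2 = 4 (expected 5)

The third line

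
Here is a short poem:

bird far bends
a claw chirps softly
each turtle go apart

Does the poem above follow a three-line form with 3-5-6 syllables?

Line 1: bird(1) + far(1) + bends(1) = 3 ✓
Line 2: a(1) + claw(1) + chirps(1) + softly(2) = 5 ✓
Line 3: each(1) + turtle(2) + go(1) + apart(2) = 6 ✓

Yes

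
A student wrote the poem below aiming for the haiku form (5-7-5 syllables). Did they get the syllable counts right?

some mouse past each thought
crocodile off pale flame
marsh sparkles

No

Line 1: some(1) + mouse(1) + past(1) + each(1) + thought(1) = 5 ✓
Line 2: crocodile(3) + off(1) + pale(1) + flame(1) = 6 (expected 7)
Line 3: marsh(1) + sparkles(2) = 3 (expected 5)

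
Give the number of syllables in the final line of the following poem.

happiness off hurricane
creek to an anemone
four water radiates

6

The final line: "four water radiates": 1+2+3 = 6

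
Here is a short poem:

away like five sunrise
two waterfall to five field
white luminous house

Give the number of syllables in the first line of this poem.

The first line: away(2) + like(1) + five(1) + sunrise(2) = 6

6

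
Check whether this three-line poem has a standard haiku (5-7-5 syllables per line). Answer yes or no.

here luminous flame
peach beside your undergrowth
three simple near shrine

Yes

Line 1: here (1), luminous (3), flame (1) → 5 ✓
Line 2: peach (1), beside (2), your (1), undergrowth (3) → 7 ✓
Line 3: three (1), simple (2), near (1), shrine (1) → 5 ✓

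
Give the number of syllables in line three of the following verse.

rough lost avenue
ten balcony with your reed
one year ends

3

Line three: "one year ends": 1+1+1 = 3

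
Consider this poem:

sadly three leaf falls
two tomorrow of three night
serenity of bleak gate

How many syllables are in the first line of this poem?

The first line: sadly(2) + three(1) + leaf(1) + falls(1) = 5

5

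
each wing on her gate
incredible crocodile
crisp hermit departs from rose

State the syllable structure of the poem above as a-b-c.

5-7-7

Line 1: each(1) + wing(1) + on(1) + her(1) + gate(1) = 5
Line 2: incredible(4) + crocodile(3) = 7
Line 3: crisp(1) + hermit(2) + departs(2) + from(1) + rose(1) = 7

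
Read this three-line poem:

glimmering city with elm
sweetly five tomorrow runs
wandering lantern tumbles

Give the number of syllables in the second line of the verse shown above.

The second line: sweetly(2) + five(1) + tomorrow(3) + runs(1) = 7

7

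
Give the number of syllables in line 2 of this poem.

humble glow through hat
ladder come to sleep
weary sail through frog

5

Line 2: "ladder come to sleep": 2+1+1+1 = 5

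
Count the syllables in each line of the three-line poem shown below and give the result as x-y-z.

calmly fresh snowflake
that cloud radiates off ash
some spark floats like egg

5-7-5

Line 1: calmly (2), fresh (1), snowflake (2) → 5
Line 2: that (1), cloud (1), radiates (3), off (1), ash (1) → 7
Line 3: some (1), spark (1), floats (1), like (1), egg (1) → 5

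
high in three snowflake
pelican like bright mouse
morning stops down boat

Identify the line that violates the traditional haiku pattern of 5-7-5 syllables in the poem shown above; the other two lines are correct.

Line 1: "high in three snowflake": 1+1+1+2 = 5 ✓
Line 2: "pelican like bright mouse": 3+1+1+1 = 6 (expected 7)
Line 3: "morning stops down boat": 2+1+1+1 = 5 ✓

Line 2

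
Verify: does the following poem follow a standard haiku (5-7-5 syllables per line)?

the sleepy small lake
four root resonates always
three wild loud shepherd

Yes

Line 1: the(1) + sleepy(2) + small(1) + lake(1) = 5 ✓
Line 2: four(1) + root(1) + resonates(3) + always(2) = 7 ✓
Line 3: three(1) + wild(1) + loud(1) + shepherd(2) = 5 ✓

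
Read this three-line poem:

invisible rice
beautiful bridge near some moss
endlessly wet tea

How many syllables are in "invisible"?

4

"invisible" has 4 syllables.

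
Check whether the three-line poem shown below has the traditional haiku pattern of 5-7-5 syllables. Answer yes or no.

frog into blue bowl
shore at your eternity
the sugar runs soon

Yes

Line 1: frog (1), into (2), blue (1), bowl (1) → 5 ✓
Line 2: shore (1), at (1), your (1), eternity (4) → 7 ✓
Line 3: the (1), sugar (2), runs (1), soon (1) → 5 ✓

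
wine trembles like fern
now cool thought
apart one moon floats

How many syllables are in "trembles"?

"trembles" has 2 syllables.

2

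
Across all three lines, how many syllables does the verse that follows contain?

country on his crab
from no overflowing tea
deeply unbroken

17

Line 1: country(2) + on(1) + his(1) + crab(1) = 5
Line 2: from(1) + no(1) + overflowing(4) + tea(1) = 7
Line 3: deeply(2) + unbroken(3) = 5
Total: 5 + 7 + 5 = 17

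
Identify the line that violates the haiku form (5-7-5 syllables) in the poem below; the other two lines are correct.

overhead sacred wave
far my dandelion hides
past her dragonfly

Line 1

Line 1: overhead (3), sacred (2), wave (1) → 6 (expected 5)
Line 2: far (1), my (1), dandelion (4), hides (1) → 7 ✓
Line 3: past (1), her (1), dragonfly (3) → 5 ✓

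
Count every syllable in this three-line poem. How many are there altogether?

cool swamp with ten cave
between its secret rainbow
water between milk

17

Line 1: cool(1) + swamp(1) + with(1) + ten(1) + cave(1) = 5
Line 2: between(2) + its(1) + secret(2) + rainbow(2) = 7
Line 3: water(2) + between(2) + milk(1) = 5
Total: 5 + 7 + 5 = 17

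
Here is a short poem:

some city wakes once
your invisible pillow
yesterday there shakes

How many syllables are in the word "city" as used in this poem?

2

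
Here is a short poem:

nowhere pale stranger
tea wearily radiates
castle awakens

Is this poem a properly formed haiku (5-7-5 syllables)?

Yes

Line 1: "nowhere pale stranger": 2+1+2 = 5 ✓
Line 2: "tea wearily radiates": 1+3+3 = 7 ✓
Line 3: "castle awakens": 2+3 = 5 ✓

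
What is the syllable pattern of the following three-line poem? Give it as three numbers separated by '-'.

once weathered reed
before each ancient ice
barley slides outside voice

Line 1: once(1) + weathered(2) + reed(1) = 4
Line 2: before(2) + each(1) + ancient(2) + ice(1) = 6
Line 3: barley(2) + slides(1) + outside(2) + voice(1) = 6

4-6-6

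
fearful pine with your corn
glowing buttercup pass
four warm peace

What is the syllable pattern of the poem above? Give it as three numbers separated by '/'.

Line 1: "fearful pine with your corn": 2+1+1+1+1 = 6
Line 2: "glowing buttercup pass": 2+3+1 = 6
Line 3: "four warm peace": 1+1+1 = 3

6/6/3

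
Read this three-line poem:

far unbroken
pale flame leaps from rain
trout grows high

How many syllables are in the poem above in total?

12

Line 1: far (1), unbroken (3) → 4
Line 2: pale (1), flame (1), leaps (1), from (1), rain (1) → 5
Line 3: trout (1), grows (1), high (1) → 3
Total: 4 + 5 + 3 = 12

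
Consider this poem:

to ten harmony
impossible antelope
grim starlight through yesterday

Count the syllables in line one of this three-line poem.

Line one: "to ten harmony": 1+1+3 = 5

5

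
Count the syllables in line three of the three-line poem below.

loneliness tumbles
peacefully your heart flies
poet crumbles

Line three: "poet crumbles": 2+2 = 4

4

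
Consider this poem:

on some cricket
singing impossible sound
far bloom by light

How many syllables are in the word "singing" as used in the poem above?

2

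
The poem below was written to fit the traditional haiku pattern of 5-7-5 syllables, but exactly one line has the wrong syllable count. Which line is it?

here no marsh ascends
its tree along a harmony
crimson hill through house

The second line

Line 1: here (1), no (1), marsh (1), ascends (2) → 5 ✓
Line 2: its (1), tree (1), along (2), a (1), harmony (3) → 8 (expected 7)
Line 3: crimson (2), hill (1), through (1), house (1) → 5 ✓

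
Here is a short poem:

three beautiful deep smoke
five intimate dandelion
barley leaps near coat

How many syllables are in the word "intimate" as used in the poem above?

"intimate" has 3 syllables.

3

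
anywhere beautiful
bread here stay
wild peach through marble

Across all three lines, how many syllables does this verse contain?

14

Line 1: anywhere(3) + beautiful(3) = 6
Line 2: bread(1) + here(1) + stay(1) = 3
Line 3: wild(1) + peach(1) + through(1) + marble(2) = 5
Total: 6 + 3 + 5 = 14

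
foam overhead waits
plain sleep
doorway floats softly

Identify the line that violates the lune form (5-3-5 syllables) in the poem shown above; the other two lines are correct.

Line 1: foam(1) + overhead(3) + waits(1) = 5 ✓
Line 2: plain(1) + sleep(1) = 2 (expected 3)
Line 3: doorway(2) + floats(1) + softly(2) = 5 ✓

Line 2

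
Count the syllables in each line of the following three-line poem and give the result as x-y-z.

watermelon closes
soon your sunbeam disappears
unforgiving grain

6-7-5

Line 1: "watermelon closes": 4+2 = 6
Line 2: "soon your sunbeam disappears": 1+1+2+3 = 7
Line 3: "unforgiving grain": 4+1 = 5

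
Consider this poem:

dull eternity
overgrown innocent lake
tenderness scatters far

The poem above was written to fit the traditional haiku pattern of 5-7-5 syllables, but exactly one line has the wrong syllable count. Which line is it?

Line 1: dull(1) + eternity(4) = 5 ✓
Line 2: overgrown(3) + innocent(3) + lake(1) = 7 ✓
Line 3: tenderness(3) + scatters(2) + far(1) = 6 (expected 5)

Line 3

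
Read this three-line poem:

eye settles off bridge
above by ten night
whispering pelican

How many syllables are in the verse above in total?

16

Line 1: "eye settles off bridge": 1+2+1+1 = 5
Line 2: "above by ten night": 2+1+1+1 = 5
Line 3: "whispering pelican": 3+3 = 6
Total: 5 + 5 + 6 = 16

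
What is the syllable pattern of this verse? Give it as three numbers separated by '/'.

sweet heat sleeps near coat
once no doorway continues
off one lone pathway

5/7/5

Line 1: "sweet heat sleeps near coat": 1+1+1+1+1 = 5
Line 2: "once no doorway continues": 1+1+2+3 = 7
Line 3: "off one lone pathway": 1+1+1+2 = 5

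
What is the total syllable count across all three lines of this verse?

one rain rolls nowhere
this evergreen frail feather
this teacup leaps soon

17

Line 1: "one rain rolls nowhere": 1+1+1+2 = 5
Line 2: "this evergreen frail feather": 1+3+1+2 = 7
Line 3: "this teacup leaps soon": 1+2+1+1 = 5
Total: 5 + 7 + 5 = 17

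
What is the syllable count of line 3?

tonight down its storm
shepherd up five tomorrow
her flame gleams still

Line 3: "her flame gleams still": 1+1+1+1 = 4

4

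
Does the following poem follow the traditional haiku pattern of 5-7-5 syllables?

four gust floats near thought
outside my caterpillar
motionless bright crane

Yes

Line 1: four(1) + gust(1) + floats(1) + near(1) + thought(1) = 5 ✓
Line 2: outside(2) + my(1) + caterpillar(4) = 7 ✓
Line 3: motionless(3) + bright(1) + crane(1) = 5 ✓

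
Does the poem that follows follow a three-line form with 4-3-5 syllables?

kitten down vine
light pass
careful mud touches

No

Line 1: kitten (2), down (1), vine (1) → 4 ✓
Line 2: light (1), pass (1) → 2 (expected 3)
Line 3: careful (2), mud (1), touches (2) → 5 ✓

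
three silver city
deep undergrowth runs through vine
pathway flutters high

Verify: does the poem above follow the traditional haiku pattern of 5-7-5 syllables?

Line 1: "three silver city": 1+2+2 = 5 ✓
Line 2: "deep undergrowth runs through vine": 1+3+1+1+1 = 7 ✓
Line 3: "pathway flutters high": 2+2+1 = 5 ✓

Yes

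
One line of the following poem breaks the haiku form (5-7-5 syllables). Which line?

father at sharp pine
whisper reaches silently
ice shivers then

Line 1: father(2) + at(1) + sharp(1) + pine(1) = 5 ✓
Line 2: whisper(2) + reaches(2) + silently(3) = 7 ✓
Line 3: ice(1) + shivers(2) + then(1) = 4 (expected 5)

The third line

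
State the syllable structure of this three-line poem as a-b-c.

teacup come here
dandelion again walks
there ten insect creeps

Line 1: "teacup come here": 2+1+1 = 4
Line 2: "dandelion again walks": 4+2+1 = 7
Line 3: "there ten insect creeps": 1+1+2+1 = 5

4-7-5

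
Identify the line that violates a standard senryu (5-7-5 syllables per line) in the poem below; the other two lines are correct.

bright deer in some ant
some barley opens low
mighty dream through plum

Line 1: bright(1) + deer(1) + in(1) + some(1) + ant(1) = 5 ✓
Line 2: some(1) + barley(2) + opens(2) + low(1) = 6 (expected 7)
Line 3: mighty(2) + dream(1) + through(1) + plum(1) = 5 ✓

The second line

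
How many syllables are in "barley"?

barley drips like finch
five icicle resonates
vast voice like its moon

2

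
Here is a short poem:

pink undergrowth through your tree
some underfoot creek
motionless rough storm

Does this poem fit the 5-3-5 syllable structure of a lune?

Line 1: pink (1), undergrowth (3), through (1), your (1), tree (1) → 7 (expected 5)
Line 2: some (1), underfoot (3), creek (1) → 5 (expected 3)
Line 3: motionless (3), rough (1), storm (1) → 5 ✓

No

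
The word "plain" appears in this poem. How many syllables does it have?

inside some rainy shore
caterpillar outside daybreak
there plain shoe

1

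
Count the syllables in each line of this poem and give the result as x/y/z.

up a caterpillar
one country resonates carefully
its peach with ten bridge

Line 1: up(1) + a(1) + caterpillar(4) = 6
Line 2: one(1) + country(2) + resonates(3) + carefully(3) = 9
Line 3: its(1) + peach(1) + with(1) + ten(1) + bridge(1) = 5

6/9/5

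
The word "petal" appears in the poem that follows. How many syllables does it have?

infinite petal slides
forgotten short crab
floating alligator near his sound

2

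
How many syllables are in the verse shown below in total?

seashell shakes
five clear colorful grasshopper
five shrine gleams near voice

16

Line 1: "seashell shakes": 2+1 = 3
Line 2: "five clear colorful grasshopper": 1+1+3+3 = 8
Line 3: "five shrine gleams near voice": 1+1+1+1+1 = 5
Total: 3 + 8 + 5 = 16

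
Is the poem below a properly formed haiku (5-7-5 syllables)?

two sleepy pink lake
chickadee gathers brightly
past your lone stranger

Yes

Line 1: two (1), sleepy (2), pink (1), lake (1) → 5 ✓
Line 2: chickadee (3), gathers (2), brightly (2) → 7 ✓
Line 3: past (1), your (1), lone (1), stranger (2) → 5 ✓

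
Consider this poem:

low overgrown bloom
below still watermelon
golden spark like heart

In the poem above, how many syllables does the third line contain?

The third line: golden (2), spark (1), like (1), heart (1) → 5

5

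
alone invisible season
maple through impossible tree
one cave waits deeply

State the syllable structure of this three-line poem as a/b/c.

Line 1: alone (2), invisible (4), season (2) → 8
Line 2: maple (2), through (1), impossible (4), tree (1) → 8
Line 3: one (1), cave (1), waits (1), deeply (2) → 5

8/8/5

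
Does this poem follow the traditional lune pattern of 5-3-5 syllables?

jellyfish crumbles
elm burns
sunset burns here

Line 1: jellyfish(3) + crumbles(2) = 5 ✓
Line 2: elm(1) + burns(1) = 2 (expected 3)
Line 3: sunset(2) + burns(1) + here(1) = 4 (expected 5)

No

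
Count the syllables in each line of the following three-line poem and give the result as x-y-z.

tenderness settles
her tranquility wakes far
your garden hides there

5-7-5

Line 1: tenderness(3) + settles(2) = 5
Line 2: her(1) + tranquility(4) + wakes(1) + far(1) = 7
Line 3: your(1) + garden(2) + hides(1) + there(1) = 5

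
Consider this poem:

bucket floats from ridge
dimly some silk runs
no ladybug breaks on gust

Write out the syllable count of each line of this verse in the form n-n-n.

Line 1: "bucket floats from ridge": 2+1+1+1 = 5
Line 2: "dimly some silk runs": 2+1+1+1 = 5
Line 3: "no ladybug breaks on gust": 1+3+1+1+1 = 7

5-5-7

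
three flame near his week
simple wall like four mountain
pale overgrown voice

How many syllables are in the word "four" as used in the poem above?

1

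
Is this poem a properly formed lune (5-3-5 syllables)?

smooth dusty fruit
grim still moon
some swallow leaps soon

Line 1: smooth(1) + dusty(2) + fruit(1) = 4 (expected 5)
Line 2: grim(1) + still(1) + moon(1) = 3 ✓
Line 3: some(1) + swallow(2) + leaps(1) + soon(1) = 5 ✓

No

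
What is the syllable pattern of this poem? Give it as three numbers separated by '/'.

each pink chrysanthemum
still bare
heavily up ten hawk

6/2/6

Line 1: "each pink chrysanthemum": 1+1+4 = 6
Line 2: "still bare": 1+1 = 2
Line 3: "heavily up ten hawk": 3+1+1+1 = 6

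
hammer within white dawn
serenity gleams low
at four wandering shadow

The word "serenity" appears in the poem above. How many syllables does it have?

"serenity" has 4 syllables.

4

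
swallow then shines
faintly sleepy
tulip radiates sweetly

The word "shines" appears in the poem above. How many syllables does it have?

1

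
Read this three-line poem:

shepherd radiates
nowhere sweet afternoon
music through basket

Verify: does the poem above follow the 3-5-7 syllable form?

No

Line 1: shepherd (2), radiates (3) → 5 (expected 3)
Line 2: nowhere (2), sweet (1), afternoon (3) → 6 (expected 5)
Line 3: music (2), through (1), basket (2) → 5 (expected 7)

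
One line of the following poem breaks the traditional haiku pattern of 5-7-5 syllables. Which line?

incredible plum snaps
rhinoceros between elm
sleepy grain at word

The first line

Line 1: incredible (4), plum (1), snaps (1) → 6 (expected 5)
Line 2: rhinoceros (4), between (2), elm (1) → 7 ✓
Line 3: sleepy (2), grain (1), at (1), word (1) → 5 ✓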